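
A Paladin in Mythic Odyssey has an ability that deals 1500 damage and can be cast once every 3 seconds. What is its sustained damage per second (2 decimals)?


DPS = damage / cooldown
= 1500 / 3
= 500.00

500.00 DPS


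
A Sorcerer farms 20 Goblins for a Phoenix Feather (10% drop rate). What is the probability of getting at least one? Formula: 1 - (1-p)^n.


P(at least one) = 1 - P(none) = 1 - (1-p)^n
p = 10/100 = 0.1
1 - p = 0.9
(1 - p)^20 = 0.9^20 = 0.121577
P(at least one) = 1 - 0.121577 = 0.8784

0.8784


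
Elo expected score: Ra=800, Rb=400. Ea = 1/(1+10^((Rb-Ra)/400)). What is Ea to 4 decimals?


Elo expected score: Ea = 1/(1 + 10^((Rb-Ra)/400))
Rb - Ra = 400 - 800 = -400
(Rb-Ra)/400 = -400/400 = -1.0
10^-1.0 = 0.1
Ea = 1/(1 + 0.1) = 1/1.1 = 0.9091

0.9091


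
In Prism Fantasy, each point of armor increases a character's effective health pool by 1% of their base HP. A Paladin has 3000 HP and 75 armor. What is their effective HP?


EHP = 3000 * (1 + 75/100)
= 3000 * (1 + 0.75)
= 3000 * 1.75
= 5250.0

5250.0 EHP


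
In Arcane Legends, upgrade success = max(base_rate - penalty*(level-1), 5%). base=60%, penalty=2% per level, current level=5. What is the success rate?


raw_rate = 60 - 2 * (5 - 1)
= 60 - 2 * 4
= 60 - 8
= 52
Apply floor: max(52, 5) = 52%

52%


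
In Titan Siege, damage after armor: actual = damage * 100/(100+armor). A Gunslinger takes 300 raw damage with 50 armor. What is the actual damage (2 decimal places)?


actual = 300 * 100 / (100 + 50)
= 300 * 100 / 150
= 30000 / 150
= 200.00

200.00 damage


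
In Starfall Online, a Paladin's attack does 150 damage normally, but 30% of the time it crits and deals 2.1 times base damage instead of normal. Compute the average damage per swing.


E[dmg] = base * (1 + crit_chance * (crit_mult - 1))
cc as decimal = 30/100 = 0.3
cm - 1 = 2.1 - 1 = 1.1
Bonus factor = 0.3 * 1.1 = 0.33
Total multiplier = 1 + 0.33 = 1.33
Expected damage = 150 * 1.33 = 199.50

199.50 damage


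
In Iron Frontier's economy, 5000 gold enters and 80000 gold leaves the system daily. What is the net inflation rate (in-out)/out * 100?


Net gold = 5000 - 80000 = -75000
Inflation rate = net / sunk * 100 = -75000 / 80000 * 100
= -0.9375 * 100
= -93.75%

-93.75%


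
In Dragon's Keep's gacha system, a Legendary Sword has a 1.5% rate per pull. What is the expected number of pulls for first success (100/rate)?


Expected pulls for a geometric distribution = 1/p = 100 / rate%
= 100 / 1.5
= 66.67

66.67 pulls


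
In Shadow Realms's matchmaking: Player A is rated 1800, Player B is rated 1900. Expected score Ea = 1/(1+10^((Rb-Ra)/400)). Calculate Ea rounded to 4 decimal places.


Elo expected score: Ea = 1/(1 + 10^((Rb-Ra)/400))
Rb - Ra = 1900 - 1800 = 100
(Rb-Ra)/400 = 100/400 = 0.25
10^0.25 = 1.778279
Ea = 1/(1 + 1.778279) = 1/2.778279 = 0.3599

0.3599


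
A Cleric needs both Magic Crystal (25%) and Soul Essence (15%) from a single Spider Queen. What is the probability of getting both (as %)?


For independent events, P(both) = P(A) * P(B)
= 25% * 15%
= 375 / 100 %
= 3.75%

3.75%


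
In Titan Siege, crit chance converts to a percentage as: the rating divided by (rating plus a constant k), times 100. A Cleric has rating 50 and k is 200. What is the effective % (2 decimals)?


effective% = rating / (rating + k) * 100
= 50 / (50 + 200) * 100
= 50 / 250 * 100
= 0.2 * 100
= 20.00%

20.00%


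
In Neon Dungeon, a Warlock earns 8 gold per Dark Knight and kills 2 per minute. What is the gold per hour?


Gold per minute = 8 * 2 = 16
Gold per hour = 16 * 60 = 960

960 gold/hour


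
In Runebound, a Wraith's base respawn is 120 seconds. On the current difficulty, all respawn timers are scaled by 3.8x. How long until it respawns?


Respawn time = base * multiplier
= 120 * 3.8
= 456.0 seconds

456.0 seconds


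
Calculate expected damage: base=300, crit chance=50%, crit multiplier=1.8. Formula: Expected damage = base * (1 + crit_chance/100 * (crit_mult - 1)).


E[dmg] = base * (1 + crit_chance * (crit_mult - 1))
cc as decimal = 50/100 = 0.5
cm - 1 = 1.8 - 1 = 0.8
Bonus factor = 0.5 * 0.8 = 0.4
Total multiplier = 1 + 0.4 = 1.4
Expected damage = 300 * 1.4 = 420.00

420.00 damage


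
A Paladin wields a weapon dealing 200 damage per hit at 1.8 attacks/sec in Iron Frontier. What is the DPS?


DPS = damage * attack_speed
= 200 * 1.8
= 360.0

360.0 DPS


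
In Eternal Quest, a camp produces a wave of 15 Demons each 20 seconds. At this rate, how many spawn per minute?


Spawns per minute = count * (60 / interval)
= 15 * (60 / 20)
= 15 * 3.0
= 45.0

45.0 per minute


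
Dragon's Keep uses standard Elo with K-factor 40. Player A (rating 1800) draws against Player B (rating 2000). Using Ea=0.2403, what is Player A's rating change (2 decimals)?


Elo update: delta = K * (S - Ea), where S = 0.5 (draws)
S - Ea = 0.5 - 0.2403 = 0.2597
Rating change = 40 * 0.2597
= 10.39

10.39 rating points


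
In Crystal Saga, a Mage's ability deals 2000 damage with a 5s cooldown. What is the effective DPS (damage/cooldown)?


DPS = damage / cooldown
= 2000 / 5
= 400.00

400.00 DPS


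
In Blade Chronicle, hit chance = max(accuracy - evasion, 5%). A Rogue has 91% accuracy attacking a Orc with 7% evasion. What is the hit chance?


accuracy - evasion = 91 - 7 = 84
Apply floor: max(84, 5) = 84
Hit chance = 84%

84%


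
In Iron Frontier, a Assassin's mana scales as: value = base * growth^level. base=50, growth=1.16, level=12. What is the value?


value = base * growth^level
= 50 * 1.16^12
= 50 * 5.936027
= 296.80

296.80 mana


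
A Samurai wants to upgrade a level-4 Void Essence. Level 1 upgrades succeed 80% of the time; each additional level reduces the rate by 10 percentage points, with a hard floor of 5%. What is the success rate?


raw_rate = 80 - 10 * (4 - 1)
= 80 - 10 * 3
= 80 - 30
= 50
Apply floor: max(50, 5) = 50%

50%


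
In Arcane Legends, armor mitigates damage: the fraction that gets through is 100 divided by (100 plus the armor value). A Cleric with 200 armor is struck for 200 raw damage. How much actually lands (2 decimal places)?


actual = 200 * 100 / (100 + 200)
= 200 * 100 / 300
= 20000 / 300
= 66.67

66.67 damage


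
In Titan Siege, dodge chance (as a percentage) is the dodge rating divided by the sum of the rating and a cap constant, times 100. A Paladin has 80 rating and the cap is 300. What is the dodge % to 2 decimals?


dodge% = 80 / (80 + 300) * 100
= 80 / 380 * 100
= 0.210526 * 100
= 21.05%

21.05%


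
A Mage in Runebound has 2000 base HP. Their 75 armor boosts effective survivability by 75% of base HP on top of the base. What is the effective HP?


EHP = 2000 * (1 + 75/100)
= 2000 * (1 + 0.75)
= 2000 * 1.75
= 3500.0

3500.0 EHP


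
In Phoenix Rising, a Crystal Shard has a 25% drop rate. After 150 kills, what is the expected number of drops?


Expected drops = kills * (drop_rate / 100)
= 150 * (25 / 100)
= 150 * 0.25
= 37.5

37.5 drops


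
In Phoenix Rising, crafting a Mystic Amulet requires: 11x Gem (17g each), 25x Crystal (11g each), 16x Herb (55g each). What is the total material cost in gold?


Cost breakdown:
  Gem: 11 * 17 = 187
  Crystal: 25 * 11 = 275
  Herb: 16 * 55 = 880
Total = 187 + 275 + 880 = 1342

1342 gold


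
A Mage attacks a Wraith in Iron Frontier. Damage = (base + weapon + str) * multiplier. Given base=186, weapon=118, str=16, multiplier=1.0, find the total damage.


Sum base + weapon + str = 186 + 118 + 16 = 320
Multiply by 1.0:
320 * 1.0 = 320.0

320.0 damage


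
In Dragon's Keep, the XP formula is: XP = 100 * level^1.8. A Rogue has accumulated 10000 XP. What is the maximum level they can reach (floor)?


XP = 100 * level^1.8, so level = (XP / 100)^(1/1.8)
= (10000 / 100)^(1/1.8)
= 100.0^0.5556
= 12.9155
Floor: level = 12

level 12


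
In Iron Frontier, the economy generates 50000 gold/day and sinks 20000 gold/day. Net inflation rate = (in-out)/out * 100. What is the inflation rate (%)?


Net gold = 50000 - 20000 = 30000
Inflation rate = net / sunk * 100 = 30000 / 20000 * 100
= 1.5 * 100
= 150.00%

150.00%


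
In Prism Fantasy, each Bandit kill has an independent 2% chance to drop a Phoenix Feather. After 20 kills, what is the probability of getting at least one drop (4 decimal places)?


P(at least one) = 1 - P(none) = 1 - (1-p)^n
p = 2/100 = 0.02
1 - p = 0.98
(1 - p)^20 = 0.98^20 = 0.667608
P(at least one) = 1 - 0.667608 = 0.3324

0.3324


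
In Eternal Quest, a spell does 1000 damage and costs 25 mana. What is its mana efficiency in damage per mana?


Efficiency = damage / mana
= 1000 / 25
= 40.00

40.00 dmg/mana


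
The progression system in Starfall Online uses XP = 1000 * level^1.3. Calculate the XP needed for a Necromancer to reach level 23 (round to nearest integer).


XP = 1000 * level^1.3
Substitute level = 23:
XP = 1000 * 23^1.3
= 1000 * 58.9178
= 58918

58918 XP


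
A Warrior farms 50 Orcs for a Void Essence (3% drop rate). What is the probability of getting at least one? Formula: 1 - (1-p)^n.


P(at least one) = 1 - P(none) = 1 - (1-p)^n
p = 3/100 = 0.03
1 - p = 0.97
(1 - p)^50 = 0.97^50 = 0.218065
P(at least one) = 1 - 0.218065 = 0.7819

0.7819


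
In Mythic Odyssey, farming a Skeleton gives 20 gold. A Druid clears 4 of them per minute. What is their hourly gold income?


Gold per minute = 20 * 4 = 80
Gold per hour = 80 * 60 = 4800

4800 gold/hour


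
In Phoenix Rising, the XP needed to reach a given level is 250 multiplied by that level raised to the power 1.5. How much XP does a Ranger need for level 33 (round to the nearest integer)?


XP = 250 * level^1.5
Substitute level = 33:
XP = 250 * 33^1.5
= 250 * 189.5706
= 47393

47393 XP


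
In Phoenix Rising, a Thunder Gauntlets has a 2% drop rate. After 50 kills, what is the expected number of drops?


Expected drops = kills * (drop_rate / 100)
= 50 * (2 / 100)
= 50 * 0.02
= 1.0

1.0 drops


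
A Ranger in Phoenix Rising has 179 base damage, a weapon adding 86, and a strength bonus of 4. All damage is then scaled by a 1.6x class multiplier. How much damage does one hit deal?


Sum base + weapon + str = 179 + 86 + 4 = 269
Multiply by 1.6:
269 * 1.6 = 430.4

430.4 damage


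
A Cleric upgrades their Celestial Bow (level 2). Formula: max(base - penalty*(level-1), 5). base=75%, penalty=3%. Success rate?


raw_rate = 75 - 3 * (2 - 1)
= 75 - 3 * 1
= 75 - 3
= 72
Apply floor: max(72, 5) = 72%

72%


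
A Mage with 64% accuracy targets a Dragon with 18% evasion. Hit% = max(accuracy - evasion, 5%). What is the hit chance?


accuracy - evasion = 64 - 18 = 46
Apply floor: max(46, 5) = 46
Hit chance = 46%

46%


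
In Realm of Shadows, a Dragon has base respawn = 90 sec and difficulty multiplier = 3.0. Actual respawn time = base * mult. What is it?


Respawn time = base * multiplier
= 90 * 3.0
= 270.0 seconds

270.0 seconds


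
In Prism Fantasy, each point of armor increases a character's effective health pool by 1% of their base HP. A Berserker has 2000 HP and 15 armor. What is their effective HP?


EHP = 2000 * (1 + 15/100)
= 2000 * (1 + 0.15)
= 2000 * 1.15
= 2300.0

2300.0 EHP


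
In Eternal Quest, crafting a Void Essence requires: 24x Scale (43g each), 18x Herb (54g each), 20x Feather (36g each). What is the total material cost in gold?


Cost breakdown:
  Scale: 24 * 43 = 1032
  Herb: 18 * 54 = 972
  Feather: 20 * 36 = 720
Total = 1032 + 972 + 720 = 2724

2724 gold


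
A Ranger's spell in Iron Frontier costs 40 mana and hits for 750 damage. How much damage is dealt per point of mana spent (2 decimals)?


Efficiency = damage / mana
= 750 / 40
= 18.75

18.75 dmg/mana


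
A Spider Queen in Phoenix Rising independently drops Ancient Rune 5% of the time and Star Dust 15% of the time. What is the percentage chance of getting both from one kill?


For independent events, P(both) = P(A) * P(B)
= 5% * 15%
= 75 / 100 %
= 0.75%

0.75%


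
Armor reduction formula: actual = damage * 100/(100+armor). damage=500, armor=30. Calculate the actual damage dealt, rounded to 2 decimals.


actual = 500 * 100 / (100 + 30)
= 500 * 100 / 130
= 50000 / 130
= 384.62

384.62 damage


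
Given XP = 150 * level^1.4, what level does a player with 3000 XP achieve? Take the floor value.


XP = 150 * level^1.4, so level = (XP / 150)^(1/1.4)
= (3000 / 150)^(1/1.4)
= 20.0^0.7143
= 8.4978
Floor: level = 8

level 8


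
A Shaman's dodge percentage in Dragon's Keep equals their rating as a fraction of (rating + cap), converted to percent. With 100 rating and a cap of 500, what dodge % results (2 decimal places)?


dodge% = 100 / (100 + 500) * 100
= 100 / 600 * 100
= 0.166667 * 100
= 16.67%

16.67%


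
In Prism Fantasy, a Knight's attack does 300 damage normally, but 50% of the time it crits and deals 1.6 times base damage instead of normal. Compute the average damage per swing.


E[dmg] = base * (1 + crit_chance * (crit_mult - 1))
cc as decimal = 50/100 = 0.5
cm - 1 = 1.6 - 1 = 0.6
Bonus factor = 0.5 * 0.6 = 0.3
Total multiplier = 1 + 0.3 = 1.3
Expected damage = 300 * 1.3 = 390.00

390.00 damage


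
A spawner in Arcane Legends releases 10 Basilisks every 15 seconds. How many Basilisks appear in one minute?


Spawns per minute = count * (60 / interval)
= 10 * (60 / 15)
= 10 * 4.0
= 40.0

40.0 per minute


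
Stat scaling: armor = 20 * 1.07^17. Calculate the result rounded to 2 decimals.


value = base * growth^level
= 20 * 1.07^17
= 20 * 3.158815
= 63.18

63.18 armor


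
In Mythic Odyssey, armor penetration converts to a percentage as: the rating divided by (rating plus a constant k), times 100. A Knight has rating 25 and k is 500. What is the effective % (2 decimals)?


effective% = rating / (rating + k) * 100
= 25 / (25 + 500) * 100
= 25 / 525 * 100
= 0.047619 * 100
= 4.76%

4.76%


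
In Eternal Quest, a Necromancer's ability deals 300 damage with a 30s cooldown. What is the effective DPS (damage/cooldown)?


DPS = damage / cooldown
= 300 / 30
= 10.00

10.00 DPS


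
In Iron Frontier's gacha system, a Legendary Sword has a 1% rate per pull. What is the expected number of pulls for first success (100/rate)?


Expected pulls for a geometric distribution = 1/p = 100 / rate%
= 100 / 1
= 100.0

100.0 pulls


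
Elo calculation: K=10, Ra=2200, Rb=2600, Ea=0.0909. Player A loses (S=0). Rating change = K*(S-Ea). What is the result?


Elo update: delta = K * (S - Ea), where S = 0 (loses)
S - Ea = 0 - 0.0909 = -0.0909
Rating change = 10 * -0.0909
= -0.91

-0.91 rating points


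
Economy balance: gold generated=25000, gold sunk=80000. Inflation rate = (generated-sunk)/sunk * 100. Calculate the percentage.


Net gold = 25000 - 80000 = -55000
Inflation rate = net / sunk * 100 = -55000 / 80000 * 100
= -0.6875 * 100
= -68.75%

-68.75%


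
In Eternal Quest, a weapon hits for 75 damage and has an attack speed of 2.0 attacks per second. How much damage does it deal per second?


DPS = damage * attack_speed
= 75 * 2.0
= 150.0

150.0 DPS


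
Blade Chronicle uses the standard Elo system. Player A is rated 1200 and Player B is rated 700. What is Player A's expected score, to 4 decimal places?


Elo expected score: Ea = 1/(1 + 10^((Rb-Ra)/400))
Rb - Ra = 700 - 1200 = -500
(Rb-Ra)/400 = -500/400 = -1.25
10^-1.25 = 0.056234
Ea = 1/(1 + 0.056234) = 1/1.056234 = 0.9468

0.9468


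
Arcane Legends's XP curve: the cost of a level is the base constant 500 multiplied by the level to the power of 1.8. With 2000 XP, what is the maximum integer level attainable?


XP = 500 * level^1.8, so level = (XP / 500)^(1/1.8)
= (2000 / 500)^(1/1.8)
= 4.0^0.5556
= 2.1601
Floor: level = 2

level 2


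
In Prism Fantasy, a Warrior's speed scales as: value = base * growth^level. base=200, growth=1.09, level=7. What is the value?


value = base * growth^level
= 200 * 1.09^7
= 200 * 1.828039
= 365.61

365.61 speed


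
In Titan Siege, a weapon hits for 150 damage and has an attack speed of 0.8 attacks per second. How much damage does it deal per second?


DPS = damage * attack_speed
= 150 * 0.8
= 120.0

120.0 DPS


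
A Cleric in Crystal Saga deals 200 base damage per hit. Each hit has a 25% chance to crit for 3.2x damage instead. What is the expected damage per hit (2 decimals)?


E[dmg] = base * (1 + crit_chance * (crit_mult - 1))
cc as decimal = 25/100 = 0.25
cm - 1 = 3.2 - 1 = 2.2
Bonus factor = 0.25 * 2.2 = 0.55
Total multiplier = 1 + 0.55 = 1.55
Expected damage = 200 * 1.55 = 310.00

310.00 damage


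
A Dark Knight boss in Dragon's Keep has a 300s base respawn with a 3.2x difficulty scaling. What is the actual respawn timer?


Respawn time = base * multiplier
= 300 * 3.2
= 960.0 seconds

960.0 seconds


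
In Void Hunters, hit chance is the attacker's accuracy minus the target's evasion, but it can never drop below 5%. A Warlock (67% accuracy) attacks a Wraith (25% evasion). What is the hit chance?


accuracy - evasion = 67 - 25 = 42
Apply floor: max(42, 5) = 42
Hit chance = 42%

42%


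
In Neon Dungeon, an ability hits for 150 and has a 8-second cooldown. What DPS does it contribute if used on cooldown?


DPS = damage / cooldown
= 150 / 8
= 18.75

18.75 DPS


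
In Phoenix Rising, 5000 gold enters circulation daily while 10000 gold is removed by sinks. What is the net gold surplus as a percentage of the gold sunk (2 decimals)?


Net gold = 5000 - 10000 = -5000
Inflation rate = net / sunk * 100 = -5000 / 10000 * 100
= -0.5 * 100
= -50.00%

-50.00%


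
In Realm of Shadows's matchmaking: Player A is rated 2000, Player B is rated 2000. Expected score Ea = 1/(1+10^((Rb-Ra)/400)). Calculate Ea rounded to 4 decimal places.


Elo expected score: Ea = 1/(1 + 10^((Rb-Ra)/400))
Rb - Ra = 2000 - 2000 = 0
(Rb-Ra)/400 = 0/400 = 0.0
10^0.0 = 1.0
Ea = 1/(1 + 1.0) = 1/2.0 = 0.5000

0.5000


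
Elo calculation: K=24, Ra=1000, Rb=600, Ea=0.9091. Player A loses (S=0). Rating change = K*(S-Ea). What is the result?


Elo update: delta = K * (S - Ea), where S = 0 (loses)
S - Ea = 0 - 0.9091 = -0.9091
Rating change = 24 * -0.9091
= -21.82

-21.82 rating points


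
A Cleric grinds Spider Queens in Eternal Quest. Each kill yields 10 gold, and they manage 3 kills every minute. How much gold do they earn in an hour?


Gold per minute = 10 * 3 = 30
Gold per hour = 30 * 60 = 1800

1800 gold/hour


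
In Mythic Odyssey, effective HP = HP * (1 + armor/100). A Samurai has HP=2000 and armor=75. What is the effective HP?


EHP = 2000 * (1 + 75/100)
= 2000 * (1 + 0.75)
= 2000 * 1.75
= 3500.0

3500.0 EHP


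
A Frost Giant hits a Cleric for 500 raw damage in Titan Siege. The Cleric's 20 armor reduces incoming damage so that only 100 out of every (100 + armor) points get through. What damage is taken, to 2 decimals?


actual = 500 * 100 / (100 + 20)
= 500 * 100 / 120
= 50000 / 120
= 416.67

416.67 damage


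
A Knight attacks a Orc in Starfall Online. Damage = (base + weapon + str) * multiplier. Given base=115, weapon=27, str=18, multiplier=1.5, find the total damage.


Sum base + weapon + str = 115 + 27 + 18 = 160
Multiply by 1.5:
160 * 1.5 = 240.0

240.0 damage


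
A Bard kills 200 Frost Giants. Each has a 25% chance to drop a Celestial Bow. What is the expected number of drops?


Expected drops = kills * (drop_rate / 100)
= 200 * (25 / 100)
= 200 * 0.25
= 50.0

50.0 drops


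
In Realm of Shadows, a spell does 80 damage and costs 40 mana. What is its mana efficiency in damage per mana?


Efficiency = damage / mana
= 80 / 40
= 2.00

2.00 dmg/mana


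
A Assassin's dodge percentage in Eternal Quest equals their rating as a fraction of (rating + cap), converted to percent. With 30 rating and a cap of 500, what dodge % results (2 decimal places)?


dodge% = 30 / (30 + 500) * 100
= 30 / 530 * 100
= 0.056604 * 100
= 5.66%

5.66%


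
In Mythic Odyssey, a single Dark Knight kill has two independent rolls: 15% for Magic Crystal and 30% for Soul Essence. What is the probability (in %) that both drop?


For independent events, P(both) = P(A) * P(B)
= 15% * 30%
= 450 / 100 %
= 4.5%

4.5%


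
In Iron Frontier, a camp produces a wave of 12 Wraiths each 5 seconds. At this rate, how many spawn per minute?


Spawns per minute = count * (60 / interval)
= 12 * (60 / 5)
= 12 * 12.0
= 144.0

144.0 per minute


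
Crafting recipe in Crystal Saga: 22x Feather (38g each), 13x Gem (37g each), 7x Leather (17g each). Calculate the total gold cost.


Cost breakdown:
  Feather: 22 * 38 = 836
  Gem: 13 * 37 = 481
  Leather: 7 * 17 = 119
Total = 836 + 481 + 119 = 1436

1436 gold


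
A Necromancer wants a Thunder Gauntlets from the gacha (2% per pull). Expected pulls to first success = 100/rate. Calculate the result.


Expected pulls for a geometric distribution = 1/p = 100 / rate%
= 100 / 2
= 50.0

50.0 pulls


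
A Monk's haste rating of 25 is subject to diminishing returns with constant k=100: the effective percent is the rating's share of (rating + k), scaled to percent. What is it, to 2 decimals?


effective% = rating / (rating + k) * 100
= 25 / (25 + 100) * 100
= 25 / 125 * 100
= 0.2 * 100
= 20.00%

20.00%


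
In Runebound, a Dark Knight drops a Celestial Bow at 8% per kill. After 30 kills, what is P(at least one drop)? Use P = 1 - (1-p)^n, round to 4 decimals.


P(at least one) = 1 - P(none) = 1 - (1-p)^n
p = 8/100 = 0.08
1 - p = 0.92
(1 - p)^30 = 0.92^30 = 0.081966
P(at least one) = 1 - 0.081966 = 0.9180

0.9180


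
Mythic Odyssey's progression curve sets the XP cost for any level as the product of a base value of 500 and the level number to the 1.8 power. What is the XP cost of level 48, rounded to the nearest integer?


XP = 500 * level^1.8
Substitute level = 48:
XP = 500 * 48^1.8
= 500 * 1062.2683
= 531134

531134 XP


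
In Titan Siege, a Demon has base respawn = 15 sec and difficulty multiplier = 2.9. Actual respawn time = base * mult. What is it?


Respawn time = base * multiplier
= 15 * 2.9
= 43.5 seconds

43.5 seconds


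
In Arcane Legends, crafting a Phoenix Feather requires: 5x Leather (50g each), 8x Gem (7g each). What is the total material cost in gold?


Cost breakdown:
  Leather: 5 * 50 = 250
  Gem: 8 * 7 = 56
Total = 250 + 56 = 306

306 gold


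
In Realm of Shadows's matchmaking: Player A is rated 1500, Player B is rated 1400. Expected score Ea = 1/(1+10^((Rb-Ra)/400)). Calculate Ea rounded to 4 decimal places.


Elo expected score: Ea = 1/(1 + 10^((Rb-Ra)/400))
Rb - Ra = 1400 - 1500 = -100
(Rb-Ra)/400 = -100/400 = -0.25
10^-0.25 = 0.562341
Ea = 1/(1 + 0.562341) = 1/1.562341 = 0.6401

0.6401


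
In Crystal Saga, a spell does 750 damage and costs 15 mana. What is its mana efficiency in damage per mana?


Efficiency = damage / mana
= 750 / 15
= 50.00

50.00 dmg/mana


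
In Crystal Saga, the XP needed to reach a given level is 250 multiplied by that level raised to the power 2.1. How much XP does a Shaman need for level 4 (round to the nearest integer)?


XP = 250 * level^2.1
Substitute level = 4:
XP = 250 * 4^2.1
= 250 * 18.3792
= 4595

4595 XP


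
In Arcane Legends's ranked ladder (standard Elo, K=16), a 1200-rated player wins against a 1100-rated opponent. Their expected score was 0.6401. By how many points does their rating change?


Elo update: delta = K * (S - Ea), where S = 1 (wins)
S - Ea = 1 - 0.6401 = 0.3599
Rating change = 16 * 0.3599
= 5.76

5.76 rating points


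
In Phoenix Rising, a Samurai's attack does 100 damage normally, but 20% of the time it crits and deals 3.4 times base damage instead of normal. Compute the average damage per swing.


E[dmg] = base * (1 + crit_chance * (crit_mult - 1))
cc as decimal = 20/100 = 0.2
cm - 1 = 3.4 - 1 = 2.4
Bonus factor = 0.2 * 2.4 = 0.48
Total multiplier = 1 + 0.48 = 1.48
Expected damage = 100 * 1.48 = 148.00

148.00 damage


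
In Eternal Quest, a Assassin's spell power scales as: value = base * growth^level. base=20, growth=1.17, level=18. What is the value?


value = base * growth^level
= 20 * 1.17^18
= 20 * 16.878953
= 337.58

337.58 spell power


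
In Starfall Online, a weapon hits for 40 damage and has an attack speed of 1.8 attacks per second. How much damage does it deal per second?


DPS = damage * attack_speed
= 40 * 1.8
= 72.0

72.0 DPS


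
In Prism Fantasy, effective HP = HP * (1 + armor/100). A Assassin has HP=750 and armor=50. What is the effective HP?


EHP = 750 * (1 + 50/100)
= 750 * (1 + 0.5)
= 750 * 1.5
= 1125.0

1125.0 EHP


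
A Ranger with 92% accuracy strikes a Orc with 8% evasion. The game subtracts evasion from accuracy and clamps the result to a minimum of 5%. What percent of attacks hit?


accuracy - evasion = 92 - 8 = 84
Apply floor: max(84, 5) = 84
Hit chance = 84%

84%


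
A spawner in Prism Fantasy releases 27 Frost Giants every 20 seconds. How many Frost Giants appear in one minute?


Spawns per minute = count * (60 / interval)
= 27 * (60 / 20)
= 27 * 3.0
= 81.0

81.0 per minute


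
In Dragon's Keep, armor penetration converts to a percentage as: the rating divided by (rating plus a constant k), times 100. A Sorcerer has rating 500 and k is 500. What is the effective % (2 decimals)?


effective% = rating / (rating + k) * 100
= 500 / (500 + 500) * 100
= 500 / 1000 * 100
= 0.5 * 100
= 50.00%

50.00%


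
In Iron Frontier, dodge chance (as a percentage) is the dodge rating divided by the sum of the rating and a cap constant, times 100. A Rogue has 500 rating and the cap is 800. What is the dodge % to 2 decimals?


dodge% = 500 / (500 + 800) * 100
= 500 / 1300 * 100
= 0.384615 * 100
= 38.46%

38.46%


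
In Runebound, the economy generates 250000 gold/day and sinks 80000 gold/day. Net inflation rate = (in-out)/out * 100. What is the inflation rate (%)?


Net gold = 250000 - 80000 = 170000
Inflation rate = net / sunk * 100 = 170000 / 80000 * 100
= 2.125 * 100
= 212.50%

212.50%


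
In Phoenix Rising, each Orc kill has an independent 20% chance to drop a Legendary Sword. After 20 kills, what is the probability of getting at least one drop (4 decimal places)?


P(at least one) = 1 - P(none) = 1 - (1-p)^n
p = 20/100 = 0.2
1 - p = 0.8
(1 - p)^20 = 0.8^20 = 0.011529
P(at least one) = 1 - 0.011529 = 0.9885

0.9885


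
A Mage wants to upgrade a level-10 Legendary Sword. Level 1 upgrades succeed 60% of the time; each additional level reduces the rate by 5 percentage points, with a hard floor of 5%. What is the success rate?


raw_rate = 60 - 5 * (10 - 1)
= 60 - 5 * 9
= 60 - 45
= 15
Apply floor: max(15, 5) = 15%

15%


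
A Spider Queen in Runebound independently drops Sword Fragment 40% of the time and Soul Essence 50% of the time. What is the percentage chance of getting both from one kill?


For independent events, P(both) = P(A) * P(B)
= 40% * 50%
= 2000 / 100 %
= 20.0%

20.0%


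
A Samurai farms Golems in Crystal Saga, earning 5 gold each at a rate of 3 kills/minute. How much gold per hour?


Gold per minute = 5 * 3 = 15
Gold per hour = 15 * 60 = 900

900 gold/hour


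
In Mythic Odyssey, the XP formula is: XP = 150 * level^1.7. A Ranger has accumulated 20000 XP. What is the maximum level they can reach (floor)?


XP = 150 * level^1.7, so level = (XP / 150)^(1/1.7)
= (20000 / 150)^(1/1.7)
= 133.3333^0.5882
= 17.7813
Floor: level = 17

level 17


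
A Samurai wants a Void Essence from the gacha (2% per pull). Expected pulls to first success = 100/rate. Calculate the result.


Expected pulls for a geometric distribution = 1/p = 100 / rate%
= 100 / 2
= 50.0

50.0 pulls


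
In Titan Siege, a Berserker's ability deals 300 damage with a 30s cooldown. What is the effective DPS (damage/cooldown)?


DPS = damage / cooldown
= 300 / 30
= 10.00

10.00 DPS


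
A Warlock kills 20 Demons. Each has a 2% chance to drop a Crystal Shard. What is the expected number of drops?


Expected drops = kills * (drop_rate / 100)
= 20 * (2 / 100)
= 20 * 0.02
= 0.4

0.4 drops


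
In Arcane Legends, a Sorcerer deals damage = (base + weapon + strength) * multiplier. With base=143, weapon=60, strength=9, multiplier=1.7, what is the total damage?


Sum base + weapon + str = 143 + 60 + 9 = 212
Multiply by 1.7:
212 * 1.7 = 360.4

360.4 damage


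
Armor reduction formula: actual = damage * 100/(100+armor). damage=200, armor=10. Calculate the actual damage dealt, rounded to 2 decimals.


actual = 200 * 100 / (100 + 10)
= 200 * 100 / 110
= 20000 / 110
= 181.82

181.82 damage


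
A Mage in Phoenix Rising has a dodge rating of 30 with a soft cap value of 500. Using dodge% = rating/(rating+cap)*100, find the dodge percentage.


dodge% = 30 / (30 + 500) * 100
= 30 / 530 * 100
= 0.056604 * 100
= 5.66%

5.66%


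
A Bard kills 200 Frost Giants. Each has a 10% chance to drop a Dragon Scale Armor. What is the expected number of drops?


Expected drops = kills * (drop_rate / 100)
= 200 * (10 / 100)
= 200 * 0.1
= 20.0

20.0 drops


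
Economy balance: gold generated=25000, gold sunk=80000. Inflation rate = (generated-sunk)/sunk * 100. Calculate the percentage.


Net gold = 25000 - 80000 = -55000
Inflation rate = net / sunk * 100 = -55000 / 80000 * 100
= -0.6875 * 100
= -68.75%

-68.75%


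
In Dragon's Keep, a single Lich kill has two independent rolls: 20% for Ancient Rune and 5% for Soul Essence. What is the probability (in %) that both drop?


For independent events, P(both) = P(A) * P(B)
= 20% * 5%
= 100 / 100 %
= 1.0%

1.0%


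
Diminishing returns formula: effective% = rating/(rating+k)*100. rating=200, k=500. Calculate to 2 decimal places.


effective% = rating / (rating + k) * 100
= 200 / (200 + 500) * 100
= 200 / 700 * 100
= 0.285714 * 100
= 28.57%

28.57%


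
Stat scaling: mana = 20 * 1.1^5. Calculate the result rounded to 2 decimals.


value = base * growth^level
= 20 * 1.1^5
= 20 * 1.61051
= 32.21

32.21 mana


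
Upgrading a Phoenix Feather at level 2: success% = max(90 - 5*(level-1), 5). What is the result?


raw_rate = 90 - 5 * (2 - 1)
= 90 - 5 * 1
= 90 - 5
= 85
Apply floor: max(85, 5) = 85%

85%


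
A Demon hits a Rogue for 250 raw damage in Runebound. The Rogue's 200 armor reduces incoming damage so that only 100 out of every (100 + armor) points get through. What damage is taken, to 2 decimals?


actual = 250 * 100 / (100 + 200)
= 250 * 100 / 300
= 25000 / 300
= 83.33

83.33 damage


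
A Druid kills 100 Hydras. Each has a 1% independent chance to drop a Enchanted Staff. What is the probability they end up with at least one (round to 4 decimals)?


P(at least one) = 1 - P(none) = 1 - (1-p)^n
p = 1/100 = 0.01
1 - p = 0.99
(1 - p)^100 = 0.99^100 = 0.366032
P(at least one) = 1 - 0.366032 = 0.6340

0.6340


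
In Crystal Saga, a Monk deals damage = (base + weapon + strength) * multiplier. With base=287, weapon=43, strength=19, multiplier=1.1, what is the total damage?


Sum base + weapon + str = 287 + 43 + 19 = 349
Multiply by 1.1:
349 * 1.1 = 383.9

383.9 damage


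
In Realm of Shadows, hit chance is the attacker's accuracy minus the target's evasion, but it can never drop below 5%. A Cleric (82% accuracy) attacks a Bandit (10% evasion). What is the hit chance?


accuracy - evasion = 82 - 10 = 72
Apply floor: max(72, 5) = 72
Hit chance = 72%

72%


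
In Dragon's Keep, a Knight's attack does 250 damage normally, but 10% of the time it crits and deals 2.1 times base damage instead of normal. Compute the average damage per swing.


E[dmg] = base * (1 + crit_chance * (crit_mult - 1))
cc as decimal = 10/100 = 0.1
cm - 1 = 2.1 - 1 = 1.1
Bonus factor = 0.1 * 1.1 = 0.11
Total multiplier = 1 + 0.11 = 1.11
Expected damage = 250 * 1.11 = 277.50

277.50 damage


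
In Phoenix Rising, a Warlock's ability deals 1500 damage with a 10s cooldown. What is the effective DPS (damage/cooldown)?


DPS = damage / cooldown
= 1500 / 10
= 150.00

150.00 DPS


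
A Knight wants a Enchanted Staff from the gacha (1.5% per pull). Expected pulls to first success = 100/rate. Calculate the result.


Expected pulls for a geometric distribution = 1/p = 100 / rate%
= 100 / 1.5
= 66.67

66.67 pulls


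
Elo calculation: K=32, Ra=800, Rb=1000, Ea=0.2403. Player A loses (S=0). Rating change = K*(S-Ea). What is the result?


Elo update: delta = K * (S - Ea), where S = 0 (loses)
S - Ea = 0 - 0.2403 = -0.2403
Rating change = 32 * -0.2403
= -7.69

-7.69 rating points


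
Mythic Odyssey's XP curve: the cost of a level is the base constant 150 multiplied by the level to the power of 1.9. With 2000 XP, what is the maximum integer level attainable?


XP = 150 * level^1.9, so level = (XP / 150)^(1/1.9)
= (2000 / 150)^(1/1.9)
= 13.3333^0.5263
= 3.9091
Floor: level = 3

level 3


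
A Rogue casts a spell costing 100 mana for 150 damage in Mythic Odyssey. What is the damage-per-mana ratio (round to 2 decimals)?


Efficiency = damage / mana
= 150 / 100
= 1.50

1.50 dmg/mana


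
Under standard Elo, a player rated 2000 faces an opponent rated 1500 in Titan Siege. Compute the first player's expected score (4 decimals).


Elo expected score: Ea = 1/(1 + 10^((Rb-Ra)/400))
Rb - Ra = 1500 - 2000 = -500
(Rb-Ra)/400 = -500/400 = -1.25
10^-1.25 = 0.056234
Ea = 1/(1 + 0.056234) = 1/1.056234 = 0.9468

0.9468


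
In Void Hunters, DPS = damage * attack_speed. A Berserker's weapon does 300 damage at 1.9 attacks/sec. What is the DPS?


DPS = damage * attack_speed
= 300 * 1.9
= 570.0

570.0 DPS


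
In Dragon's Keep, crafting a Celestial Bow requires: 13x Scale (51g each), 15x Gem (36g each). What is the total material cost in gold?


Cost breakdown:
  Scale: 13 * 51 = 663
  Gem: 15 * 36 = 540
Total = 663 + 540 = 1203

1203 gold


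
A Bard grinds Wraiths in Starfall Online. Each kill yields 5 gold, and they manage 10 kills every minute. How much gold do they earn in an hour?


Gold per minute = 5 * 10 = 50
Gold per hour = 50 * 60 = 3000

3000 gold/hour


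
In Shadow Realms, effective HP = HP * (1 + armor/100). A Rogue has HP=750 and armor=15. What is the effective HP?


EHP = 750 * (1 + 15/100)
= 750 * (1 + 0.15)
= 750 * 1.15
= 862.5

862.5 EHP


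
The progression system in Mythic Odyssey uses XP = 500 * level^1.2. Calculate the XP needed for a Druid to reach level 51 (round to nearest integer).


XP = 500 * level^1.2
Substitute level = 51:
XP = 500 * 51^1.2
= 500 * 111.9655
= 55983

55983 XP


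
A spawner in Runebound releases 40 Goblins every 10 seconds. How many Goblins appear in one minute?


Spawns per minute = count * (60 / interval)
= 40 * (60 / 10)
= 40 * 6.0
= 240.0

240.0 per minute


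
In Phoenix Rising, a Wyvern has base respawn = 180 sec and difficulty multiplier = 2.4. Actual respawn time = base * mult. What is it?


Respawn time = base * multiplier
= 180 * 2.4
= 432.0 seconds

432.0 seconds


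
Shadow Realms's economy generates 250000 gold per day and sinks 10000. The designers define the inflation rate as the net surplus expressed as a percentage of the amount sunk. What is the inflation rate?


Net gold = 250000 - 10000 = 240000
Inflation rate = net / sunk * 100 = 240000 / 10000 * 100
= 24.0 * 100
= 2400.00%

2400.00%


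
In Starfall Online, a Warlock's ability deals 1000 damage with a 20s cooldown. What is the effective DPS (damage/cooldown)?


DPS = damage / cooldown
= 1000 / 20
= 50.00

50.00 DPS


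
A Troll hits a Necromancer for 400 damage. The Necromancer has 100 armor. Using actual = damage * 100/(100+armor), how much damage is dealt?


actual = 400 * 100 / (100 + 100)
= 400 * 100 / 200
= 40000 / 200
= 200.00

200.00 damage


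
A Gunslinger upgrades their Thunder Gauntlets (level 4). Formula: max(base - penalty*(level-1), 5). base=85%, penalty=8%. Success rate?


raw_rate = 85 - 8 * (4 - 1)
= 85 - 8 * 3
= 85 - 24
= 61
Apply floor: max(61, 5) = 61%

61%


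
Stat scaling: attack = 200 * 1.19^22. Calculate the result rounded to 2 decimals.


value = base * growth^level
= 200 * 1.19^22
= 200 * 45.923307
= 9184.66

9184.66 attack


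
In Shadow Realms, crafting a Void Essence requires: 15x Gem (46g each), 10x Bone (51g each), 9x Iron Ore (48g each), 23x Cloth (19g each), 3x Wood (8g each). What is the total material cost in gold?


Cost breakdown:
  Gem: 15 * 46 = 690
  Bone: 10 * 51 = 510
  Iron Ore: 9 * 48 = 432
  Cloth: 23 * 19 = 437
  Wood: 3 * 8 = 24
Total = 690 + 510 + 432 + 437 + 24 = 2093

2093 gold


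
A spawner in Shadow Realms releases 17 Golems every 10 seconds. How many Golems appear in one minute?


Spawns per minute = count * (60 / interval)
= 17 * (60 / 10)
= 17 * 6.0
= 102.0

102.0 per minute


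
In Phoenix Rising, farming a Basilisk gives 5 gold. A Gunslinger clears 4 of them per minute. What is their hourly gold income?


Gold per minute = 5 * 4 = 20
Gold per hour = 20 * 60 = 1200

1200 gold/hour


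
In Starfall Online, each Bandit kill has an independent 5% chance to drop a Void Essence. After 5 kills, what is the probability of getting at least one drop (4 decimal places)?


P(at least one) = 1 - P(none) = 1 - (1-p)^n
p = 5/100 = 0.05
1 - p = 0.95
(1 - p)^5 = 0.95^5 = 0.773781
P(at least one) = 1 - 0.773781 = 0.2262

0.2262


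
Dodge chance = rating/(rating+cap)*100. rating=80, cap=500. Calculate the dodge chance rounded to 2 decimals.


dodge% = 80 / (80 + 500) * 100
= 80 / 580 * 100
= 0.137931 * 100
= 13.79%

13.79%


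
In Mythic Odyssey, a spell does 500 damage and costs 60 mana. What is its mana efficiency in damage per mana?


Efficiency = damage / mana
= 500 / 60
= 8.33

8.33 dmg/mana


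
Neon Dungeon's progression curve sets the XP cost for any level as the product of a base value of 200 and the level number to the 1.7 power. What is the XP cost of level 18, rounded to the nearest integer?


XP = 200 * level^1.7
Substitute level = 18:
XP = 200 * 18^1.7
= 200 * 136.133
= 27227

27227 XP


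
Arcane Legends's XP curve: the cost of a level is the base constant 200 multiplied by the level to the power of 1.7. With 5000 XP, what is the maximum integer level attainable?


XP = 200 * level^1.7, so level = (XP / 200)^(1/1.7)
= (5000 / 200)^(1/1.7)
= 25.0^0.5882
= 6.6423
Floor: level = 6

level 6


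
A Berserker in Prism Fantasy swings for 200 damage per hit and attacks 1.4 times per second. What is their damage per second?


DPS = damage * attack_speed
= 200 * 1.4
= 280.0

280.0 DPS


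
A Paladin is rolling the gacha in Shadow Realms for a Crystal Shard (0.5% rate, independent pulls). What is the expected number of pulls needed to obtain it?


Expected pulls for a geometric distribution = 1/p = 100 / rate%
= 100 / 0.5
= 200.0

200.0 pulls


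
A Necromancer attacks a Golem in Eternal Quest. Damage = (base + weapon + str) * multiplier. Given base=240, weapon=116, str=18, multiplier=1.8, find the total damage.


Sum base + weapon + str = 240 + 116 + 18 = 374
Multiply by 1.8:
374 * 1.8 = 673.2

673.2 damage


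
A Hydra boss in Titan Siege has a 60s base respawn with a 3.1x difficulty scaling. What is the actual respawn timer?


Respawn time = base * multiplier
= 60 * 3.1
= 186.0 seconds

186.0 seconds


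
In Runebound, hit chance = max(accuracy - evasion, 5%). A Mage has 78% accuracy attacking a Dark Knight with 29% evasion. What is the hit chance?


accuracy - evasion = 78 - 29 = 49
Apply floor: max(49, 5) = 49
Hit chance = 49%

49%


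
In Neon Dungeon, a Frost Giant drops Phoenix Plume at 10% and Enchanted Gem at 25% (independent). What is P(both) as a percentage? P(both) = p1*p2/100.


For independent events, P(both) = P(A) * P(B)
= 10% * 25%
= 250 / 100 %
= 2.5%

2.5%


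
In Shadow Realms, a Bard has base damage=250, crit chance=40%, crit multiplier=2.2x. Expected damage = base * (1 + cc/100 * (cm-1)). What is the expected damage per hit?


E[dmg] = base * (1 + crit_chance * (crit_mult - 1))
cc as decimal = 40/100 = 0.4
cm - 1 = 2.2 - 1 = 1.2
Bonus factor = 0.4 * 1.2 = 0.48
Total multiplier = 1 + 0.48 = 1.48
Expected damage = 250 * 1.48 = 370.00

370.00 damage
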